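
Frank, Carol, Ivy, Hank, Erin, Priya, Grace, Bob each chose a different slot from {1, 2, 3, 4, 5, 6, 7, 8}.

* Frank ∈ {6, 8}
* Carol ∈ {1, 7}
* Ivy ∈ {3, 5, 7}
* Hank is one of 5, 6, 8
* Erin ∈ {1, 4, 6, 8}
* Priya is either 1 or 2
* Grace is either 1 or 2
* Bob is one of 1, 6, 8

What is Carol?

7

Among the 8 variables, 3 fits only Ivy (and all 8 values in {1, 2, 3, 4, 5, 6, 7, 8} must be used), so Ivy = 3.
Among the 7 still-open variables, 4 fits only Erin (and all 7 values in {1, 2, 4, 5, 6, 7, 8} must be used), so Erin = 4.
The 6 still-open variables draw from only 6 values {1, 2, 5, 6, 7, 8}, so each is used; only Hank can be 5, hence Hank = 5.
The 5 still-open variables together cover exactly {1, 2, 6, 7, 8} — 5 values for 5 variables — and 7 appears only in Carol's list, so Carol = 7.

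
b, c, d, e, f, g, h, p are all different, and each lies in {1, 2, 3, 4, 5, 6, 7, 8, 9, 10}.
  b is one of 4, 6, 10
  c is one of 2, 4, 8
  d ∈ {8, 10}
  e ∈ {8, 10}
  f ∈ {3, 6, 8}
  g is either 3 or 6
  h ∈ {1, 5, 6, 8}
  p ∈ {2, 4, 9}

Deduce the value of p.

9

d and e share exactly the 2 values {8, 10}; by pigeonhole those values go to them, so strike 8, 10 from b, c, f, h.
f and g between them cover only {3, 6} — a naked pair. Remove those values from b, h.
b has just one choice, so b = 4. So c, p can't be 4.
c must be 2 (only option left). So p can't be 2.
So p = 9.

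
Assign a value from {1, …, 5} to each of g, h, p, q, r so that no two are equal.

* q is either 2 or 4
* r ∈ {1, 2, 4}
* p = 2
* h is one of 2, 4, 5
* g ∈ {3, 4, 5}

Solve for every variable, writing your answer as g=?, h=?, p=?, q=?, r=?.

g=3, h=5, p=2, q=4, r=1

p's domain is down to {2}, so p = 2. Remove 2 from h, q, r.
q's domain is down to {4}, so q = 4. Eliminate 4 elsewhere: g, h, r.
r's domain is down to {1}, so r = 1.
h has just one choice, so h = 5. Remove 5 from g.
g has just one choice, so g = 3.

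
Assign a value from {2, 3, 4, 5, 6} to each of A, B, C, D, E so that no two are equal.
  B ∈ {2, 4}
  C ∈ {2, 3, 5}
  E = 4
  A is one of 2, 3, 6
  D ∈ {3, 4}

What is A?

E has just one choice, so E = 4. Strike 4 from B, D.
B's domain is down to {2}, so B = 2. Remove 2 from A, C.
D must be 3 (only option left). Eliminate 3 elsewhere: A, C.
So A = 6.

6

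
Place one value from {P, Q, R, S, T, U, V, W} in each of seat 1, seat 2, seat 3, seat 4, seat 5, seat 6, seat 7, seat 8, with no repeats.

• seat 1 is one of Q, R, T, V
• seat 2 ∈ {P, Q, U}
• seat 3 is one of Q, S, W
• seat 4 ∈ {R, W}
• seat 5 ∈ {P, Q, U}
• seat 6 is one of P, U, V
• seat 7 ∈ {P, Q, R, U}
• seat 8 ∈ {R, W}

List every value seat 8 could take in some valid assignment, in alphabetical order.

The 8 variables together cover exactly {P, Q, R, S, T, U, V, W} — 8 values for 8 variables — and S appears only in seat 3's list, so seat 3 = S.
The 7 still-open variables together cover exactly {P, Q, R, T, U, V, W} — 7 values for 7 variables — and T appears only in seat 1's list, so seat 1 = T.
The 6 still-open variables draw from only 6 values {P, Q, R, U, V, W}, so each is used; only seat 6 can be V, hence seat 6 = V.
The 2 variables seat 4 and seat 8 are confined to {R, W}, which locks those values in; drop them from seat 7.
No further eliminations apply; seat 8 can still be any of R, W.

R, W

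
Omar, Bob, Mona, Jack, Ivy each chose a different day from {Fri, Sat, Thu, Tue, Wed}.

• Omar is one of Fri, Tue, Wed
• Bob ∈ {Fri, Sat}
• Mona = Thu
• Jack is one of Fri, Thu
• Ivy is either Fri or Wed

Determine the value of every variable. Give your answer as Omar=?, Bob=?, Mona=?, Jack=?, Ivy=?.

Mona's domain is down to {Thu}, so Mona = Thu. Strike Thu from Jack.
That leaves Jack = Fri. So Omar, Bob, Ivy can't be Fri.
Ivy must be Wed (only option left). Remove Wed from Omar.
Omar has just one choice, so Omar = Tue.
That leaves Bob = Sat.

Omar=Tue, Bob=Sat, Mona=Thu, Jack=Fri, Ivy=Wed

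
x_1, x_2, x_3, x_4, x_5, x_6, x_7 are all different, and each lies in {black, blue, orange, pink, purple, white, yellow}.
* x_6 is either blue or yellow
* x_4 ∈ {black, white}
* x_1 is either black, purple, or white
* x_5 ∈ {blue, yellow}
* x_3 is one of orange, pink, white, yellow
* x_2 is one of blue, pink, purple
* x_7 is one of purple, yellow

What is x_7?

Among the 7 variables, orange fits only x_3 (and all 7 values in {black, blue, orange, pink, purple, white, yellow} must be used), so x_3 = orange.
The 6 still-open variables together cover exactly {black, blue, pink, purple, white, yellow} — 6 values for 6 variables — and pink appears only in x_2's list, so x_2 = pink.
x_5 and x_6 between them cover only {blue, yellow} — a naked pair. Remove those values from x_7.
So x_7 = purple.

purple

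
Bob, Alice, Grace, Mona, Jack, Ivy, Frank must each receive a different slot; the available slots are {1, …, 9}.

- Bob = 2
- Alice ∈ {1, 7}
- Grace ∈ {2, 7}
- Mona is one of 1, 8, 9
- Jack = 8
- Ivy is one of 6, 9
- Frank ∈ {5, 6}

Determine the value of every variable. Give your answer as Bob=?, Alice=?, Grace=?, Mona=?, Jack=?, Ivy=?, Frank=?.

Bob has just one choice, so Bob = 2. Strike 2 from Grace.
Grace has just one choice, so Grace = 7. So Alice can't be 7.
Jack must be 8 (only option left). Remove 8 from Mona.
Alice's domain is down to {1}, so Alice = 1. Remove 1 from Mona.
Mona's domain is down to {9}, so Mona = 9. Strike 9 from Ivy.
Ivy's domain is down to {6}, so Ivy = 6. So Frank can't be 6.
Frank's domain is down to {5}, so Frank = 5.

Bob=2, Alice=1, Grace=7, Mona=9, Jack=8, Ivy=6, Frank=5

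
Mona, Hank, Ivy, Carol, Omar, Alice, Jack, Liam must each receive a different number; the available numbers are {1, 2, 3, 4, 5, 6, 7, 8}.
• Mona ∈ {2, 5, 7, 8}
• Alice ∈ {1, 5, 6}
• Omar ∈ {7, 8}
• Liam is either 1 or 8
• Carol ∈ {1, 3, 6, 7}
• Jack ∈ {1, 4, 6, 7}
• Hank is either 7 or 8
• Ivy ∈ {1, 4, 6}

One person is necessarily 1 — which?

The 8 variables together cover exactly {1, 2, 3, 4, 5, 6, 7, 8} — 8 values for 8 variables — and 2 appears only in Mona's list, so Mona = 2.
Among the 7 still-open variables, 3 fits only Carol (and all 7 values in {1, 3, 4, 5, 6, 7, 8} must be used), so Carol = 3.
Among the 6 still-open variables, 5 fits only Alice (and all 6 values in {1, 4, 5, 6, 7, 8} must be used), so Alice = 5.
Hank and Omar between them cover only {7, 8} — a naked pair. Remove those values from Jack, Liam.
So 1 goes to Liam.

Liam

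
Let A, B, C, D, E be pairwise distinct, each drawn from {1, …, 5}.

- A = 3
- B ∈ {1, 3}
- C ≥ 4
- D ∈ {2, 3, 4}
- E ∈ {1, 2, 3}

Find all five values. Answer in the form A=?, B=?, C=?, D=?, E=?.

A=3, B=1, C=5, D=4, E=2

A has just one choice, so A = 3. Remove 3 from B, D, E.
That leaves B = 1. Remove 1 from E.
That leaves E = 2. So D can't be 2.
That leaves D = 4. Strike 4 from C.
C has just one choice, so C = 5.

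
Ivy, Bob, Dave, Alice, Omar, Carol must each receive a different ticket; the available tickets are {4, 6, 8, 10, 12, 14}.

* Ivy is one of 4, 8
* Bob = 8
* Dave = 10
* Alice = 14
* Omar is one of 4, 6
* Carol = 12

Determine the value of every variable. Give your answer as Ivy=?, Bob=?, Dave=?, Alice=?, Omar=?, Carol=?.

Ivy=4, Bob=8, Dave=10, Alice=14, Omar=6, Carol=12

Bob must be 8 (only option left). Strike 8 from Ivy.
Dave has just one choice, so Dave = 10.
Alice has just one choice, so Alice = 14.
Carol's domain is down to {12}, so Carol = 12.
Ivy's domain is down to {4}, so Ivy = 4. So Omar can't be 4.
Omar has just one choice, so Omar = 6.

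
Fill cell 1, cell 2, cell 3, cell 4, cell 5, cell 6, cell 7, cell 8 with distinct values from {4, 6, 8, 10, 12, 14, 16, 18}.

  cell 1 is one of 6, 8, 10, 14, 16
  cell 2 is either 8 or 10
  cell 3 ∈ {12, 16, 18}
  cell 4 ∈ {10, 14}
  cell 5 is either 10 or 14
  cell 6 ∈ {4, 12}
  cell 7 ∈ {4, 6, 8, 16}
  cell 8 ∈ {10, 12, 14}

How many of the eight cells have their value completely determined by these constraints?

The 8 variables together cover exactly {4, 6, 8, 10, 12, 14, 16, 18} — 8 values for 8 variables — and 18 appears only in cell 3's list, so cell 3 = 18.
cell 4 and cell 5 share exactly the 2 values {10, 14}; by pigeonhole those values go to them, so strike 10, 14 from cell 1, cell 2, cell 8.
That leaves cell 2 = 8. Eliminate 8 elsewhere: cell 1, cell 7.
cell 8 must be 12 (only option left). Remove 12 from cell 6.
That leaves cell 6 = 4. Remove 4 from cell 7.
Determined: cell 2=8, cell 3=18, cell 6=4, cell 8=12. The other cells each still have more than one consistent value. That makes 4.

4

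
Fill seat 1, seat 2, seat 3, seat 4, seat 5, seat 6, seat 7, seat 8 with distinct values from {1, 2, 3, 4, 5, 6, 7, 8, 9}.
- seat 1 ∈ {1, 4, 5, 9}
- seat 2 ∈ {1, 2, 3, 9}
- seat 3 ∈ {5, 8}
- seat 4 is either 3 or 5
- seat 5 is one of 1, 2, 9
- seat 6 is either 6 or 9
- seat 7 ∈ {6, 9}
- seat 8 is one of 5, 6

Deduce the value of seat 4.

3

Among the 8 variables, 4 fits only seat 1 (and all 8 values in {1, 2, 3, 4, 5, 6, 8, 9} must be used), so seat 1 = 4.
The 7 still-open variables draw from only 7 values {1, 2, 3, 5, 6, 8, 9}, so each is used; only seat 3 can be 8, hence seat 3 = 8.
seat 6 and seat 7 between them cover only {6, 9} — a naked pair. Remove those values from seat 2, seat 5, seat 8.
seat 8 has just one choice, so seat 8 = 5. Eliminate 5 elsewhere: seat 4.
So seat 4 = 3.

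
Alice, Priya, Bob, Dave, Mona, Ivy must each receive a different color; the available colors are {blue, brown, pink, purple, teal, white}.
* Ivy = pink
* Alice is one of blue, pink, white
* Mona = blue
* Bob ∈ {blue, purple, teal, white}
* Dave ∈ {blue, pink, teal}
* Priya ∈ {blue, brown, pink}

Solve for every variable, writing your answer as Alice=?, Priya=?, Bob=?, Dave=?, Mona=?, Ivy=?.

Alice=white, Priya=brown, Bob=purple, Dave=teal, Mona=blue, Ivy=pink

Mona's domain is down to {blue}, so Mona = blue. So Alice, Priya, Bob, Dave can't be blue.
Ivy's domain is down to {pink}, so Ivy = pink. Remove pink from Alice, Priya, Dave.
Alice must be white (only option left). So Bob can't be white.
Priya has just one choice, so Priya = brown.
That leaves Dave = teal. Eliminate teal elsewhere: Bob.
That leaves Bob = purple.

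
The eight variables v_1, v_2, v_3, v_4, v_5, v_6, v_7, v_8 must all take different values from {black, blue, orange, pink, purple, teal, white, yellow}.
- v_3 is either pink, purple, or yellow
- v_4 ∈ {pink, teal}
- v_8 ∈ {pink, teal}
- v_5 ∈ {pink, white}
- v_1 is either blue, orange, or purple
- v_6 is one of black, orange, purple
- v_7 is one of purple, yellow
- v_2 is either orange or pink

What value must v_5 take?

white

Among the 8 variables, black fits only v_6 (and all 8 values in {black, blue, orange, pink, purple, teal, white, yellow} must be used), so v_6 = black.
The 7 still-open variables draw from only 7 values {blue, orange, pink, purple, teal, white, yellow}, so each is used; only v_1 can be blue, hence v_1 = blue.
The 6 still-open variables together cover exactly {orange, pink, purple, teal, white, yellow} — 6 values for 6 variables — and orange appears only in v_2's list, so v_2 = orange.
The 5 still-open variables draw from only 5 values {pink, purple, teal, white, yellow}, so each is used; only v_5 can be white, hence v_5 = white.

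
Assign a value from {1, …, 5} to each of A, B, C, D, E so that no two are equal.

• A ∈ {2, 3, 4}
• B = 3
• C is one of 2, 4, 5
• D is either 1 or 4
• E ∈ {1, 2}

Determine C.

B's domain is down to {3}, so B = 3. So A can't be 3.
The 4 still-open variables draw from only 4 values {1, 2, 4, 5}, so each is used; only C can be 5, hence C = 5.

5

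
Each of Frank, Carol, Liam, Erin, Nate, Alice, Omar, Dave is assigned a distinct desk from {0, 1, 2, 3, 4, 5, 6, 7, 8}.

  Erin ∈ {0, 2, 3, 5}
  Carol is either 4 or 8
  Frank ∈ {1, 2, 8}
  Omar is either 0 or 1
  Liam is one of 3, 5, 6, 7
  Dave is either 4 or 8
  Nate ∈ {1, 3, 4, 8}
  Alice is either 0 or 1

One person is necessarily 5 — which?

The 2 variables Carol and Dave are confined to {4, 8}, which locks those values in; drop them from Frank, Nate.
Alice and Omar share exactly the 2 values {0, 1}; by pigeonhole those values go to them, so strike 0, 1 from Frank, Erin, Nate.
That leaves Frank = 2. So Erin can't be 2.
Nate's domain is down to {3}, so Nate = 3. Strike 3 from Liam, Erin.
So 5 goes to Erin.

Erin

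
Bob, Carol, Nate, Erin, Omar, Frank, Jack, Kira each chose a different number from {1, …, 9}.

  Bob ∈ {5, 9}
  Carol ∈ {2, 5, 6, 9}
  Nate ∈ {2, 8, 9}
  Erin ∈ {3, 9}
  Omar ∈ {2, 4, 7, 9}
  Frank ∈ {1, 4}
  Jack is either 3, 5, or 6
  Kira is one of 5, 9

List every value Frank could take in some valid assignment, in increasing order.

The 2 variables Bob and Kira are confined to {5, 9}, which locks those values in; drop them from Carol, Nate, Erin, Omar, Jack.
Erin's domain is down to {3}, so Erin = 3. Strike 3 from Jack.
That leaves Jack = 6. Eliminate 6 elsewhere: Carol.
Carol has just one choice, so Carol = 2. Eliminate 2 elsewhere: Nate, Omar.
That leaves Nate = 8.
No further eliminations apply; Frank can still be any of 1, 4.

1, 4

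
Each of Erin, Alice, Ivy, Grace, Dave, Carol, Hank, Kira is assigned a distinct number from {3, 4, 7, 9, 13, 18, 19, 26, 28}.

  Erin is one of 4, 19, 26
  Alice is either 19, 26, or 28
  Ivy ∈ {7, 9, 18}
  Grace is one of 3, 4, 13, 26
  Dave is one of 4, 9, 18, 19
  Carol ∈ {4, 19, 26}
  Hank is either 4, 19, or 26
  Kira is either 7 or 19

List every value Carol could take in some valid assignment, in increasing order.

4, 19, 26

Erin, Carol, Hank between them cover only {4, 19, 26} — a naked triple. Remove those values from Alice, Grace, Dave, Kira.
Alice's domain is down to {28}, so Alice = 28.
Kira must be 7 (only option left). Strike 7 from Ivy.
No further eliminations apply; Carol can still be any of 4, 19, 26.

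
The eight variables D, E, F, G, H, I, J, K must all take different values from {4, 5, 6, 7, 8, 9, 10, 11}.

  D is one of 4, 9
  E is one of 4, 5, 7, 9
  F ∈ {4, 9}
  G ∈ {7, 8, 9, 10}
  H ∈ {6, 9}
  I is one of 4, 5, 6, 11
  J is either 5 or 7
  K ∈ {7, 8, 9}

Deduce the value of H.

The 8 variables draw from only 8 values {4, 5, 6, 7, 8, 9, 10, 11}, so each is used; only G can be 10, hence G = 10.
The 7 still-open variables together cover exactly {4, 5, 6, 7, 8, 9, 11} — 7 values for 7 variables — and 8 appears only in K's list, so K = 8.
The 6 still-open variables draw from only 6 values {4, 5, 6, 7, 9, 11}, so each is used; only I can be 11, hence I = 11.
Among the 5 still-open variables, 6 fits only H (and all 5 values in {4, 5, 6, 7, 9} must be used), so H = 6.

6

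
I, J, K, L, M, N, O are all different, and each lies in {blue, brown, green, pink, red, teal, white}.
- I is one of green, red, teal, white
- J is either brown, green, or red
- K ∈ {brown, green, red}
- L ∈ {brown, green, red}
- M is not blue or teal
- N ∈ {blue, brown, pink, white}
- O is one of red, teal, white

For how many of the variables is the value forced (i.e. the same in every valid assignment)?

Among the 7 variables, blue fits only N (and all 7 values in {blue, brown, green, pink, red, teal, white} must be used), so N = blue.
The 6 still-open variables together cover exactly {brown, green, pink, red, teal, white} — 6 values for 6 variables — and pink appears only in M's list, so M = pink.
J, K, L share exactly the 3 values {brown, green, red}; by pigeonhole those values go to them, so strike brown, green, red from I, O.
Determined: M=pink, N=blue. The other variables each still have more than one consistent value. That makes 2.

2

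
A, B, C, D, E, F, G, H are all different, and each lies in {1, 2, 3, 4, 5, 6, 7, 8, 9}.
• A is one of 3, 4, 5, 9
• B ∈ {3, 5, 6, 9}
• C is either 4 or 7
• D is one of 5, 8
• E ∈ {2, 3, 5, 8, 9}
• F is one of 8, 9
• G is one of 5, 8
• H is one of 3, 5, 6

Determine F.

The 8 variables together cover exactly {2, 3, 4, 5, 6, 7, 8, 9} — 8 values for 8 variables — and 2 appears only in E's list, so E = 2.
The 7 still-open variables together cover exactly {3, 4, 5, 6, 7, 8, 9} — 7 values for 7 variables — and 7 appears only in C's list, so C = 7.
The 6 still-open variables draw from only 6 values {3, 4, 5, 6, 8, 9}, so each is used; only A can be 4, hence A = 4.
D and G share exactly the 2 values {5, 8}; by pigeonhole those values go to them, so strike 5, 8 from B, F, H.
So F = 9.

9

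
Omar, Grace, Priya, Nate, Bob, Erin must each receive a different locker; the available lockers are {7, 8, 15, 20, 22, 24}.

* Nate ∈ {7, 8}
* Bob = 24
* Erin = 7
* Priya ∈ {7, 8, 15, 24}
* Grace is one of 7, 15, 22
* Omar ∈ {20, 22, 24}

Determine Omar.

Bob has just one choice, so Bob = 24. Strike 24 from Omar, Priya.
Erin must be 7 (only option left). Strike 7 from Grace, Priya, Nate.
That leaves Nate = 8. Eliminate 8 elsewhere: Priya.
Priya has just one choice, so Priya = 15. Strike 15 from Grace.
Grace's domain is down to {22}, so Grace = 22. Strike 22 from Omar.
So Omar = 20.

20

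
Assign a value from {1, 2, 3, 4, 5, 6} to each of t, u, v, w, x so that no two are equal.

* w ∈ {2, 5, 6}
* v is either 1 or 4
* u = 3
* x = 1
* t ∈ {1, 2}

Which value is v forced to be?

u's domain is down to {3}, so u = 3.
That leaves x = 1. Eliminate 1 elsewhere: t, v.
So v = 4.

4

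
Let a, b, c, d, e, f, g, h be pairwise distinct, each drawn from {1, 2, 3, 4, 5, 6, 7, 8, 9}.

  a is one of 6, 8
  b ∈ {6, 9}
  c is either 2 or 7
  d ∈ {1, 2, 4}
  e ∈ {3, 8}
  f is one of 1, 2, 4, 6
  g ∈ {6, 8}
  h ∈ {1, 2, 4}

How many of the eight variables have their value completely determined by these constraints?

The 8 variables together cover exactly {1, 2, 3, 4, 6, 7, 8, 9} — 8 values for 8 variables — and 3 appears only in e's list, so e = 3.
The 7 still-open variables together cover exactly {1, 2, 4, 6, 7, 8, 9} — 7 values for 7 variables — and 7 appears only in c's list, so c = 7.
The 6 still-open variables together cover exactly {1, 2, 4, 6, 8, 9} — 6 values for 6 variables — and 9 appears only in b's list, so b = 9.
a and g share exactly the 2 values {6, 8}; by pigeonhole those values go to them, so strike 6, 8 from f.
Determined: b=9, c=7, e=3. The other variables each still have more than one consistent value. That makes 3.

3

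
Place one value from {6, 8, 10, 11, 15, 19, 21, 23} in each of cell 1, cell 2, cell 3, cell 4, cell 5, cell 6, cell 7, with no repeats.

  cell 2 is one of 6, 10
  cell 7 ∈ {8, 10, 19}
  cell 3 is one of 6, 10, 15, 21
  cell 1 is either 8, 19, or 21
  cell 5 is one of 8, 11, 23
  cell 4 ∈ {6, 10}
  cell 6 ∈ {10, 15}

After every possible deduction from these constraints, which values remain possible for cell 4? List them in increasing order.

cell 2 and cell 4 between them cover only {6, 10} — a naked pair. Remove those values from cell 3, cell 6, cell 7.
cell 6's domain is down to {15}, so cell 6 = 15. Strike 15 from cell 3.
That leaves cell 3 = 21. Remove 21 from cell 1.
The 2 variables cell 1 and cell 7 are confined to {8, 19}, which locks those values in; drop them from cell 5.
No further eliminations apply; cell 4 can still be any of 6, 10.

6, 10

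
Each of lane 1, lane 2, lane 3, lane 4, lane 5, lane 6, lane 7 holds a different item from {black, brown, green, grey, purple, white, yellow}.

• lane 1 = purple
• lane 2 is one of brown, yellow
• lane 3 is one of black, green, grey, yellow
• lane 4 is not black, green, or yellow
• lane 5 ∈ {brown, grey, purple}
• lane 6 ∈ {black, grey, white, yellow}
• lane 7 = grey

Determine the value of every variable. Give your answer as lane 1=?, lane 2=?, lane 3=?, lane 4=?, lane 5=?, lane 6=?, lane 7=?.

lane 1=purple, lane 2=yellow, lane 3=green, lane 4=white, lane 5=brown, lane 6=black, lane 7=grey

lane 1's domain is down to {purple}, so lane 1 = purple. Remove purple from lane 4, lane 5.
lane 7 must be grey (only option left). Remove grey from lane 3, lane 4, lane 5, lane 6.
lane 5's domain is down to {brown}, so lane 5 = brown. So lane 2, lane 4 can't be brown.
lane 2's domain is down to {yellow}, so lane 2 = yellow. Eliminate yellow elsewhere: lane 3, lane 6.
That leaves lane 4 = white. Strike white from lane 6.
lane 6 must be black (only option left). So lane 3 can't be black.
That leaves lane 3 = green.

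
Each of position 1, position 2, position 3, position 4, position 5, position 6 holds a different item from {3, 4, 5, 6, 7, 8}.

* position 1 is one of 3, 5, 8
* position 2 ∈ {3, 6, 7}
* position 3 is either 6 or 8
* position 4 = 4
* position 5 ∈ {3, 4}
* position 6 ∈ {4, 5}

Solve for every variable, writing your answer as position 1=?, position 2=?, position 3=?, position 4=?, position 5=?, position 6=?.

position 1=8, position 2=7, position 3=6, position 4=4, position 5=3, position 6=5

position 4's domain is down to {4}, so position 4 = 4. Eliminate 4 elsewhere: position 5, position 6.
position 5 must be 3 (only option left). Remove 3 from position 1, position 2.
position 6 must be 5 (only option left). Remove 5 from position 1.
position 1 must be 8 (only option left). Strike 8 from position 3.
position 3 has just one choice, so position 3 = 6. So position 2 can't be 6.
position 2's domain is down to {7}, so position 2 = 7.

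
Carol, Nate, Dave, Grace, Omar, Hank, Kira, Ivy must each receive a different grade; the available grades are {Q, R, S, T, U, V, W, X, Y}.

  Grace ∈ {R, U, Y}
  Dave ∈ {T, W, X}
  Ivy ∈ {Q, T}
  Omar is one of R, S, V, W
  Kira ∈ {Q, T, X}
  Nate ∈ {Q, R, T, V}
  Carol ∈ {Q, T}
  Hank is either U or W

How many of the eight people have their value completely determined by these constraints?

Carol and Ivy between them cover only {Q, T} — a naked pair. Remove those values from Nate, Dave, Kira.
That leaves Kira = X. Remove X from Dave.
Dave must be W (only option left). So Omar, Hank can't be W.
Hank has just one choice, so Hank = U. Eliminate U elsewhere: Grace.
Determined: Dave=W, Hank=U, Kira=X. The other people each still have more than one consistent value. That makes 3.

3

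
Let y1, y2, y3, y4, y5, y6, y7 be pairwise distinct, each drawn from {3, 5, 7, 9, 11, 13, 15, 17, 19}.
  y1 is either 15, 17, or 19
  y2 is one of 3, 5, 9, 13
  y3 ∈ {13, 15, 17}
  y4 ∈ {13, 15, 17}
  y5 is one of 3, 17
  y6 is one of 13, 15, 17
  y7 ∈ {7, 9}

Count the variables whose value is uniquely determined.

y3, y4, y6 between them cover only {13, 15, 17} — a naked triple. Remove those values from y1, y2, y5.
That leaves y1 = 19.
That leaves y5 = 3. Eliminate 3 elsewhere: y2.
Determined: y1=19, y5=3. The other variables each still have more than one consistent value. That makes 2.

2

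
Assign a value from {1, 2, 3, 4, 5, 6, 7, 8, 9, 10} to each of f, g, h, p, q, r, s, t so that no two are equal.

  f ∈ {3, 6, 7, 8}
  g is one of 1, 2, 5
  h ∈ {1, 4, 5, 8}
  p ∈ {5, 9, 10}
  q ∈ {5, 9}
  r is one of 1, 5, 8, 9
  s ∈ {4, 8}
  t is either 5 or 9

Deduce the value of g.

q and t share exactly the 2 values {5, 9}; by pigeonhole those values go to them, so strike 5, 9 from g, h, p, r.
p has just one choice, so p = 10.
The 3 variables h, r, s are confined to {1, 4, 8}, which locks those values in; drop them from f, g.
So g = 2.

2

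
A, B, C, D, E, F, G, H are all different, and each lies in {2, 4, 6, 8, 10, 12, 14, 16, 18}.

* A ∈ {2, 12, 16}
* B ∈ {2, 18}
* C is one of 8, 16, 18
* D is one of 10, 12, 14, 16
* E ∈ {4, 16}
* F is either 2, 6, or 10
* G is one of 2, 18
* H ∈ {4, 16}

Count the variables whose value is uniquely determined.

2

The 2 variables B and G are confined to {2, 18}, which locks those values in; drop them from A, C, F.
E and H share exactly the 2 values {4, 16}; by pigeonhole those values go to them, so strike 4, 16 from A, C, D.
A has just one choice, so A = 12. Eliminate 12 elsewhere: D.
C's domain is down to {8}, so C = 8.
Determined: A=12, C=8. The other variables each still have more than one consistent value. That makes 2.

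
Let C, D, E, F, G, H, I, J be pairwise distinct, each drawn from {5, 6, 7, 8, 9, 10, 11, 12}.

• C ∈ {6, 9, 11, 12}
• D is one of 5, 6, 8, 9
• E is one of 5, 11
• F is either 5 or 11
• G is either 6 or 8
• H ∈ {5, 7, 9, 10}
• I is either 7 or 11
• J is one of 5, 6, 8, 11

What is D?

9

The 8 variables draw from only 8 values {5, 6, 7, 8, 9, 10, 11, 12}, so each is used; only H can be 10, hence H = 10.
The 7 still-open variables together cover exactly {5, 6, 7, 8, 9, 11, 12} — 7 values for 7 variables — and 7 appears only in I's list, so I = 7.
The 6 still-open variables draw from only 6 values {5, 6, 8, 9, 11, 12}, so each is used; only C can be 12, hence C = 12.
The 5 still-open variables draw from only 5 values {5, 6, 8, 9, 11}, so each is used; only D can be 9, hence D = 9.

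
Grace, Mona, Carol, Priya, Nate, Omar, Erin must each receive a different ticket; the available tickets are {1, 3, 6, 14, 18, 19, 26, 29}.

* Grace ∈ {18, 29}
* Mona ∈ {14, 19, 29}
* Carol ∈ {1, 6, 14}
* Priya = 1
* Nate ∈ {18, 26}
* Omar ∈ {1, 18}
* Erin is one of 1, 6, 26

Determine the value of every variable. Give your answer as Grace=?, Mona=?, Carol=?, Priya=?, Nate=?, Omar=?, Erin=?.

Priya has just one choice, so Priya = 1. Remove 1 from Carol, Omar, Erin.
Omar has just one choice, so Omar = 18. Remove 18 from Grace, Nate.
Grace must be 29 (only option left). Strike 29 from Mona.
Nate must be 26 (only option left). Eliminate 26 elsewhere: Erin.
Erin has just one choice, so Erin = 6. Remove 6 from Carol.
Carol has just one choice, so Carol = 14. Remove 14 from Mona.
Mona must be 19 (only option left).

Grace=29, Mona=19, Carol=14, Priya=1, Nate=26, Omar=18, Erin=6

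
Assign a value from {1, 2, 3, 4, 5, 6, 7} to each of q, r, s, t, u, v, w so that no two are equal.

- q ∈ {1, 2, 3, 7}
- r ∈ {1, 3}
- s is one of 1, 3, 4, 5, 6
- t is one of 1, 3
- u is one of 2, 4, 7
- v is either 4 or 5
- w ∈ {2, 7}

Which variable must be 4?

u

Among the 7 variables, 6 fits only s (and all 7 values in {1, 2, 3, 4, 5, 6, 7} must be used), so s = 6.
The 6 still-open variables draw from only 6 values {1, 2, 3, 4, 5, 7}, so each is used; only v can be 5, hence v = 5.
The 5 still-open variables together cover exactly {1, 2, 3, 4, 7} — 5 values for 5 variables — and 4 appears only in u's list, so u = 4.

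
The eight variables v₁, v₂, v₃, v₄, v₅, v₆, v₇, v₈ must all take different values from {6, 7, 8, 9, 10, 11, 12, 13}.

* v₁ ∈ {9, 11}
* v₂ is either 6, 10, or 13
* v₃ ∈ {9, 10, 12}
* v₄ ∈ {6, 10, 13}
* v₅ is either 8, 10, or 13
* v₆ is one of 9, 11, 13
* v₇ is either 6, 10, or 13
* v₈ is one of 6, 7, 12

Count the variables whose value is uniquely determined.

3

The 8 variables together cover exactly {6, 7, 8, 9, 10, 11, 12, 13} — 8 values for 8 variables — and 7 appears only in v₈'s list, so v₈ = 7.
Among the 7 still-open variables, 8 fits only v₅ (and all 7 values in {6, 8, 9, 10, 11, 12, 13} must be used), so v₅ = 8.
Among the 6 still-open variables, 12 fits only v₃ (and all 6 values in {6, 9, 10, 11, 12, 13} must be used), so v₃ = 12.
The 3 variables v₂, v₄, v₇ are confined to {6, 10, 13}, which locks those values in; drop them from v₆.
Determined: v₃=12, v₅=8, v₈=7. The other variables each still have more than one consistent value. That makes 3.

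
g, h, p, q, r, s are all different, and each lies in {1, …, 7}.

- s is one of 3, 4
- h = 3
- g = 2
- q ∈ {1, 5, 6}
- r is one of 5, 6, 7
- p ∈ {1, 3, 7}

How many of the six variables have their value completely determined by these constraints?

3

g must be 2 (only option left).
h has just one choice, so h = 3. Strike 3 from p, s.
s's domain is down to {4}, so s = 4.
Determined: g=2, h=3, s=4. The other variables each still have more than one consistent value. That makes 3.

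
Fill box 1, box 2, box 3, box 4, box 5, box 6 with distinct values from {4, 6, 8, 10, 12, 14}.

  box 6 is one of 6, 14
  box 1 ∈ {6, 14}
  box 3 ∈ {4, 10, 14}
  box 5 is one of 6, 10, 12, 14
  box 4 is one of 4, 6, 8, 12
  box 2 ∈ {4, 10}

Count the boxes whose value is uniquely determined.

Among the 6 variables, 8 fits only box 4 (and all 6 values in {4, 6, 8, 10, 12, 14} must be used), so box 4 = 8.
The 5 still-open variables draw from only 5 values {4, 6, 10, 12, 14}, so each is used; only box 5 can be 12, hence box 5 = 12.
box 1 and box 6 between them cover only {6, 14} — a naked pair. Remove those values from box 3.
Determined: box 4=8, box 5=12. The other boxes each still have more than one consistent value. That makes 2.

2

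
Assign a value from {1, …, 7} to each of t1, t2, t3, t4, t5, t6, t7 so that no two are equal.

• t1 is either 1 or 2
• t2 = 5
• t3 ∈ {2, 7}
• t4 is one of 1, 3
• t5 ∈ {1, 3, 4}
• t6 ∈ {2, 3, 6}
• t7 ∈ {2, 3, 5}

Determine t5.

4

t2 must be 5 (only option left). Eliminate 5 elsewhere: t7.
The 6 still-open variables together cover exactly {1, 2, 3, 4, 6, 7} — 6 values for 6 variables — and 4 appears only in t5's list, so t5 = 4.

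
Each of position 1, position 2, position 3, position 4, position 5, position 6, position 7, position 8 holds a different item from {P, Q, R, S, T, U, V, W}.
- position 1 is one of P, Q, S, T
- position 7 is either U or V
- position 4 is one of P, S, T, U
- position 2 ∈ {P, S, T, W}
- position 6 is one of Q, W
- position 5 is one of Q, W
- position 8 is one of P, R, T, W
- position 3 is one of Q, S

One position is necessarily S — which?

position 3

Among the 8 variables, R fits only position 8 (and all 8 values in {P, Q, R, S, T, U, V, W} must be used), so position 8 = R.
The 7 still-open variables draw from only 7 values {P, Q, S, T, U, V, W}, so each is used; only position 7 can be V, hence position 7 = V.
Among the 6 still-open variables, U fits only position 4 (and all 6 values in {P, Q, S, T, U, W} must be used), so position 4 = U.
position 5 and position 6 share exactly the 2 values {Q, W}; by pigeonhole those values go to them, so strike Q, W from position 1, position 2, position 3.
So S goes to position 3.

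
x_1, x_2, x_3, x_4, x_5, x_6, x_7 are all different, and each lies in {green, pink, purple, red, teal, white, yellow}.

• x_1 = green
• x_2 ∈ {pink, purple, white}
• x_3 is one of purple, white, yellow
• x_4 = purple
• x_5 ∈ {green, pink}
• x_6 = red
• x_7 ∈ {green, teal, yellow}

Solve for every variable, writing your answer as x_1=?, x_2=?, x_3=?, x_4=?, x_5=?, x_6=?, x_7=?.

x_1's domain is down to {green}, so x_1 = green. Remove green from x_5, x_7.
That leaves x_4 = purple. Remove purple from x_2, x_3.
x_5's domain is down to {pink}, so x_5 = pink. Strike pink from x_2.
x_6 must be red (only option left).
x_2 must be white (only option left). Strike white from x_3.
x_3 must be yellow (only option left). Remove yellow from x_7.
x_7 must be teal (only option left).

x_1=green, x_2=white, x_3=yellow, x_4=purple, x_5=pink, x_6=red, x_7=teal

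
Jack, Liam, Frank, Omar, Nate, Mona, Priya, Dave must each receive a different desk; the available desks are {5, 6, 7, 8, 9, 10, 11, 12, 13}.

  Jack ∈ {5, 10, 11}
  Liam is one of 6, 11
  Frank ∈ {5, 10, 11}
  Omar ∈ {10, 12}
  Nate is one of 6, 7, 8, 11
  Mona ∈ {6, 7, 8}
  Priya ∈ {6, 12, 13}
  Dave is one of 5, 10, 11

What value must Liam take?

The 8 variables draw from only 8 values {5, 6, 7, 8, 10, 11, 12, 13}, so each is used; only Priya can be 13, hence Priya = 13.
Among the 7 still-open variables, 12 fits only Omar (and all 7 values in {5, 6, 7, 8, 10, 11, 12} must be used), so Omar = 12.
Jack, Frank, Dave share exactly the 3 values {5, 10, 11}; by pigeonhole those values go to them, so strike 5, 10, 11 from Liam, Nate.
So Liam = 6.

6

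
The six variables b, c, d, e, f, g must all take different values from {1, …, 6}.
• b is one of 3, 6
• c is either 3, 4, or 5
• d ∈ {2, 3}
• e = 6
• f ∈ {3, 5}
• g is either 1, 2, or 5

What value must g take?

e has just one choice, so e = 6. Remove 6 from b.
b must be 3 (only option left). So c, d, f can't be 3.
That leaves d = 2. Eliminate 2 elsewhere: g.
f's domain is down to {5}, so f = 5. Remove 5 from c, g.
So g = 1.

1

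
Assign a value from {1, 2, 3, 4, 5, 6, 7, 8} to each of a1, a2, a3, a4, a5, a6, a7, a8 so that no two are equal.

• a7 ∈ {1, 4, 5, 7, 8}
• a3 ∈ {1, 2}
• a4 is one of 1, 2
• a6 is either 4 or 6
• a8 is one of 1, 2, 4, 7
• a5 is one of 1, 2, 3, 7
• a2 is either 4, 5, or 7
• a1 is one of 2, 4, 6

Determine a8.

The 8 variables together cover exactly {1, 2, 3, 4, 5, 6, 7, 8} — 8 values for 8 variables — and 3 appears only in a5's list, so a5 = 3.
The 7 still-open variables draw from only 7 values {1, 2, 4, 5, 6, 7, 8}, so each is used; only a7 can be 8, hence a7 = 8.
The 6 still-open variables draw from only 6 values {1, 2, 4, 5, 6, 7}, so each is used; only a2 can be 5, hence a2 = 5.
The 5 still-open variables draw from only 5 values {1, 2, 4, 6, 7}, so each is used; only a8 can be 7, hence a8 = 7.

7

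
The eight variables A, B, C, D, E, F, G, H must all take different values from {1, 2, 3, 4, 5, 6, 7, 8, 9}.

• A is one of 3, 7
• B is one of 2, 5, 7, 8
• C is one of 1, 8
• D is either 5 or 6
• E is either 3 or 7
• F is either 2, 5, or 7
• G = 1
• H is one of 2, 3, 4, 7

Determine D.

6

G must be 1 (only option left). Remove 1 from C.
C has just one choice, so C = 8. So B can't be 8.
The 6 still-open variables together cover exactly {2, 3, 4, 5, 6, 7} — 6 values for 6 variables — and 4 appears only in H's list, so H = 4.
The 5 still-open variables together cover exactly {2, 3, 5, 6, 7} — 5 values for 5 variables — and 6 appears only in D's list, so D = 6.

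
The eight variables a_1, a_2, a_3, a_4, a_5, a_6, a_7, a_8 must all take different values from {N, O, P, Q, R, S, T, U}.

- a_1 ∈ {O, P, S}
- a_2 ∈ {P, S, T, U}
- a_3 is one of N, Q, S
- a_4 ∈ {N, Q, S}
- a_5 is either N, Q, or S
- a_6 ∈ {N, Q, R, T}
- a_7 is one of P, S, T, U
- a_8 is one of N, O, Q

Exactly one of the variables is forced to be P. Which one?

The 8 variables draw from only 8 values {N, O, P, Q, R, S, T, U}, so each is used; only a_6 can be R, hence a_6 = R.
The 3 variables a_3, a_4, a_5 are confined to {N, Q, S}, which locks those values in; drop them from a_1, a_2, a_7, a_8.
a_8 has just one choice, so a_8 = O. So a_1 can't be O.
So P goes to a_1.

a_1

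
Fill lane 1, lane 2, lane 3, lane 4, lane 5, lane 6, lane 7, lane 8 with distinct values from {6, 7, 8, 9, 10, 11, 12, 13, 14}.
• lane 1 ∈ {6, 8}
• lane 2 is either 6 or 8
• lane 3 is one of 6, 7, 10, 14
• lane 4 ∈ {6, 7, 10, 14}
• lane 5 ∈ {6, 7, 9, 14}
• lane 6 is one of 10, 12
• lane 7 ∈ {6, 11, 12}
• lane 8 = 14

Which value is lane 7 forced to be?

11

lane 8's domain is down to {14}, so lane 8 = 14. Strike 14 from lane 3, lane 4, lane 5.
The 7 still-open variables together cover exactly {6, 7, 8, 9, 10, 11, 12} — 7 values for 7 variables — and 9 appears only in lane 5's list, so lane 5 = 9.
Among the 6 still-open variables, 11 fits only lane 7 (and all 6 values in {6, 7, 8, 10, 11, 12} must be used), so lane 7 = 11.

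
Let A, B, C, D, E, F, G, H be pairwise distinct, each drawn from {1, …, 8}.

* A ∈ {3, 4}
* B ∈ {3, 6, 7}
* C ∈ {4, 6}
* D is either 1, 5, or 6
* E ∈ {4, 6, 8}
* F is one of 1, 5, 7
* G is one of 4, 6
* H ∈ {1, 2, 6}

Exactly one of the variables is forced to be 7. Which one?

The 8 variables together cover exactly {1, 2, 3, 4, 5, 6, 7, 8} — 8 values for 8 variables — and 2 appears only in H's list, so H = 2.
Among the 7 still-open variables, 8 fits only E (and all 7 values in {1, 3, 4, 5, 6, 7, 8} must be used), so E = 8.
C and G share exactly the 2 values {4, 6}; by pigeonhole those values go to them, so strike 4, 6 from A, B, D.
A's domain is down to {3}, so A = 3. So B can't be 3.
So 7 goes to B.

B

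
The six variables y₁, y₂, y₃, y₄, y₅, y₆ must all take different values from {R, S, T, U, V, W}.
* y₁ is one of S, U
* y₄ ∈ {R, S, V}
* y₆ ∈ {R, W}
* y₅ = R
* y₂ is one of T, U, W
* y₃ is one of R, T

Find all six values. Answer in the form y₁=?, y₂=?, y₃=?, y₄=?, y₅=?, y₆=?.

y₁=S, y₂=U, y₃=T, y₄=V, y₅=R, y₆=W

y₅ has just one choice, so y₅ = R. Eliminate R elsewhere: y₃, y₄, y₆.
y₆'s domain is down to {W}, so y₆ = W. Eliminate W elsewhere: y₂.
y₃'s domain is down to {T}, so y₃ = T. Eliminate T elsewhere: y₂.
y₂ has just one choice, so y₂ = U. Strike U from y₁.
y₁'s domain is down to {S}, so y₁ = S. So y₄ can't be S.
y₄ has just one choice, so y₄ = V.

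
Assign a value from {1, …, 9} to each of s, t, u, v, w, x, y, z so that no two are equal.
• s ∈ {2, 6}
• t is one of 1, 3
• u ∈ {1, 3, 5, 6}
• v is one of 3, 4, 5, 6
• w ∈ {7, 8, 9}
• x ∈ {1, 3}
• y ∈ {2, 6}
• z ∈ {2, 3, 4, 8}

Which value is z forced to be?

The 2 variables s and y are confined to {2, 6}, which locks those values in; drop them from u, v, z.
t and x between them cover only {1, 3} — a naked pair. Remove those values from u, v, z.
u must be 5 (only option left). Remove 5 from v.
That leaves v = 4. Eliminate 4 elsewhere: z.
So z = 8.

8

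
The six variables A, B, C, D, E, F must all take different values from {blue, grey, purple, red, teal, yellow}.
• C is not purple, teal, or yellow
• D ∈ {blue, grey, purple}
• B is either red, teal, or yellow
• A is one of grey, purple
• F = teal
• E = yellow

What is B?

red

E has just one choice, so E = yellow. Remove yellow from B.
That leaves F = teal. Remove teal from B.
So B = red.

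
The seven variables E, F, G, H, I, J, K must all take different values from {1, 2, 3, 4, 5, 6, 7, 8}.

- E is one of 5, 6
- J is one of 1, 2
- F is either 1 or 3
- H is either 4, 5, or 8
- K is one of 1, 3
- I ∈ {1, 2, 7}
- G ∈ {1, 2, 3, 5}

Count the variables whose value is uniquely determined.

4

F and K share exactly the 2 values {1, 3}; by pigeonhole those values go to them, so strike 1, 3 from G, I, J.
J has just one choice, so J = 2. Eliminate 2 elsewhere: G, I.
That leaves G = 5. Strike 5 from E, H.
That leaves I = 7.
E has just one choice, so E = 6.
Determined: E=6, G=5, I=7, J=2. The other variables each still have more than one consistent value. That makes 4.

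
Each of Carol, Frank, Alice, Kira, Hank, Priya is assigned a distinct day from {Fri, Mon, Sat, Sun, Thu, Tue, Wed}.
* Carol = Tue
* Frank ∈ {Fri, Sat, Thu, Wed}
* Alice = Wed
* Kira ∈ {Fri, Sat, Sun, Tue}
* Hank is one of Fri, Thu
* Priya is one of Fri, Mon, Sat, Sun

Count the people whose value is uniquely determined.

2

Carol has just one choice, so Carol = Tue. Strike Tue from Kira.
That leaves Alice = Wed. Eliminate Wed elsewhere: Frank.
Determined: Carol=Tue, Alice=Wed. The other people each still have more than one consistent value. That makes 2.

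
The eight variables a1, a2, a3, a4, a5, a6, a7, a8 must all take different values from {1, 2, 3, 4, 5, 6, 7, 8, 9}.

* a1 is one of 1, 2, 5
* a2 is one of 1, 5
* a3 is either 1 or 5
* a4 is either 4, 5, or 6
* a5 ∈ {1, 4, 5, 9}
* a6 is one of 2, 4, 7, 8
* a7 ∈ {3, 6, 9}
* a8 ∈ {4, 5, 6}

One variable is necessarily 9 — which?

a2 and a3 between them cover only {1, 5} — a naked pair. Remove those values from a1, a4, a5, a8.
a1 has just one choice, so a1 = 2. Eliminate 2 elsewhere: a6.
The 2 variables a4 and a8 are confined to {4, 6}, which locks those values in; drop them from a5, a6, a7.
So 9 goes to a5.

a5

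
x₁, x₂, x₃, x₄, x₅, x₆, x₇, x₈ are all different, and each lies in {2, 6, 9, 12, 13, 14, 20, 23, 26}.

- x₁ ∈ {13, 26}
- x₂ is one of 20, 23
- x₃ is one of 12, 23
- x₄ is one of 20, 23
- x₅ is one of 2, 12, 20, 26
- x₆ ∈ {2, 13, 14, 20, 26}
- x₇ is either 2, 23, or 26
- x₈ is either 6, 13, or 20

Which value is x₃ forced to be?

The 8 variables together cover exactly {2, 6, 12, 13, 14, 20, 23, 26} — 8 values for 8 variables — and 6 appears only in x₈'s list, so x₈ = 6.
Among the 7 still-open variables, 14 fits only x₆ (and all 7 values in {2, 12, 13, 14, 20, 23, 26} must be used), so x₆ = 14.
Among the 6 still-open variables, 13 fits only x₁ (and all 6 values in {2, 12, 13, 20, 23, 26} must be used), so x₁ = 13.
The 2 variables x₂ and x₄ are confined to {20, 23}, which locks those values in; drop them from x₃, x₅, x₇.
So x₃ = 12.

12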